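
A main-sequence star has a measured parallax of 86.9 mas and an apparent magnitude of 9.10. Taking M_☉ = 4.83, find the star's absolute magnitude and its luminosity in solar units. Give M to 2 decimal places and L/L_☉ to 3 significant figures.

M ≈ 8.80; L/L_☉ ≈ 0.0259

d = 1/p = 1000/86.9 mas = 11.51 pc
M = m − 5 log₁₀ d + 5 = 9.10 − 5·1.0610 + 5 = 8.795
M − M_☉ = 8.795 − 4.83 = 3.965
L/L_☉ = 10^(−0.4 × 3.965) = 0.02594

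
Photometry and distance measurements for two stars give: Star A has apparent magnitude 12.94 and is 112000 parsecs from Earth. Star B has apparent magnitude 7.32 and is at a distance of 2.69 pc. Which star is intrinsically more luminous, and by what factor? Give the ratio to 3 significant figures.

Star A is more luminous, by a factor of 9.79×10^6.

Star A: M = m − 5 log₁₀ d + 5 = 12.94 − 5·5.0492 + 5 = -7.306
Star B: M = m − 5 log₁₀ d + 5 = 7.32 − 5·0.4298 + 5 = 10.171
ΔM = M_A − M_B = -7.306 − (10.171) = -17.477; smaller M is more luminous → Star A.
L ratio = 10^(0.4 |ΔM|) = 10^6.991 = 9.793×10^6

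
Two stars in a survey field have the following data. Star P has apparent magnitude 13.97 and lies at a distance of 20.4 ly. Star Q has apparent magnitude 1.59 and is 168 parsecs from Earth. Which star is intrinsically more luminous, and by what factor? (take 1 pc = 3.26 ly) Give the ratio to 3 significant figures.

Star Q is more luminous, by a factor of 6.45×10^7.

Star P: d = 20.4 ly / 3.26 = 6.258 pc
Star P: M = m − 5 log₁₀ d + 5 = 13.97 − 5·0.7964 + 5 = 14.988
Star Q: M = m − 5 log₁₀ d + 5 = 1.59 − 5·2.2253 + 5 = -4.537
ΔM = M_P − M_Q = 14.988 − (-4.537) = 19.524; smaller M is more luminous → Star Q.
L ratio = 10^(0.4 |ΔM|) = 10^7.810 = 6.453×10^7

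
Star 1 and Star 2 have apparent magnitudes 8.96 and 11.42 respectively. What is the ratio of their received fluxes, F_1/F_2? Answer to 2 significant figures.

Magnitude difference = -2.46
Flux ratio = 10^(−0.4 Δm) = 10^(−0.4 × -2.46) = 10^0.984 = 9.638

F_1/F_2 ≈ 9.6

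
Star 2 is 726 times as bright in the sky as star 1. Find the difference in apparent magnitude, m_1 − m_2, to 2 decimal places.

m_1 − m_2 ≈ 7.15

Pogson: Δm = −2.5 log₁₀(ratio) = −2.5 log₁₀(726) = −2.5 × 2.8609 = -7.152
Star 2 is brighter so has the smaller magnitude: m_1 − m_2 is positive.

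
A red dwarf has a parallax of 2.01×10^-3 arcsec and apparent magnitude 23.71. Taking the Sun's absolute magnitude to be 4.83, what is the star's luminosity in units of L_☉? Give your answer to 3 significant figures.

L/L_☉ ≈ 6.94×10^-5

d = 1/p = 1/2.01×10^-3″ = 497.5 pc
M = m − 5 log₁₀ d + 5 = 23.71 − 5·2.6968 + 5 = 15.226
M − M_☉ = 15.226 − 4.83 = 10.396
L/L_☉ = 10^(−0.4 × 10.396) = 6.944×10^-5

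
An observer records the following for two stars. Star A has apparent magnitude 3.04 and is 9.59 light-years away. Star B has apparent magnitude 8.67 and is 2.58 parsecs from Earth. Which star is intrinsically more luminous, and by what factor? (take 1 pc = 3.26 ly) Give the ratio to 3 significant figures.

Star A: d = 9.59 ly / 3.26 = 2.942 pc
Star A: M = m − 5 log₁₀ d + 5 = 3.04 − 5·0.4686 + 5 = 5.697
Star B: M = m − 5 log₁₀ d + 5 = 8.67 − 5·0.4116 + 5 = 11.612
ΔM = M_A − M_B = 5.697 − (11.612) = -5.915; smaller M is more luminous → Star A.
L ratio = 10^(0.4 |ΔM|) = 10^2.366 = 232.3

Star A is more luminous, by a factor of 232.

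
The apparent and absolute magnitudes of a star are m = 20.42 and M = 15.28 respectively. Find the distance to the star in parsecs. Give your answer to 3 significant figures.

μ = m − M = 5.140
m − M = 5 log₁₀ d − 5
log₁₀ d = (m − M)/5 + 1 = 2.0280
d = 10^2.0280 = 106.7 pc

d ≈ 107 pc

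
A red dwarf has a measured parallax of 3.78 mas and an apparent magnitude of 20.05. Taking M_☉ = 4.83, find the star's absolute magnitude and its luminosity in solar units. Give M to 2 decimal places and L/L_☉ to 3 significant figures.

M ≈ 12.94; L/L_☉ ≈ 5.72×10^-4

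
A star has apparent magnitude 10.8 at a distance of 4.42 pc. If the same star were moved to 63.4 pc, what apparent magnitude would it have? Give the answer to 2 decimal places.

m ≈ 16.58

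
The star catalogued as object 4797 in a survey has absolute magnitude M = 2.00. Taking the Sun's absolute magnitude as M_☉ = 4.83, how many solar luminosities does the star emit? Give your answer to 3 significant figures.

L/L_☉ ≈ 13.6

M − M_☉ = 2.00 − 4.83 = -2.830
L/L_☉ = 10^(−0.4 (M − M_☉)) = 10^1.132 = 13.55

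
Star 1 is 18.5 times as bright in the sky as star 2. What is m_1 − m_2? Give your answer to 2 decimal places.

Pogson: Δm = −2.5 log₁₀(ratio) = −2.5 log₁₀(18.5) = −2.5 × 1.2672 = -3.168
Star 1 is brighter, so it has the smaller magnitude: the difference is negative.

m_1 − m_2 ≈ -3.17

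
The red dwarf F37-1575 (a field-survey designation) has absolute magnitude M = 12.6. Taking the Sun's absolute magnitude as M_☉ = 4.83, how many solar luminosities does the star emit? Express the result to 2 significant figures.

M − M_☉ = 12.6 − 4.83 = 7.770
L/L_☉ = 10^(−0.4 (M − M_☉)) = 10^-3.108 = 7.798×10^-4

L/L_☉ ≈ 7.8×10^-4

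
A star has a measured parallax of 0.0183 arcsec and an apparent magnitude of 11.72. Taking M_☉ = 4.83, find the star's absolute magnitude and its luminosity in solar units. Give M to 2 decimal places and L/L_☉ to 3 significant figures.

M ≈ 8.03; L/L_☉ ≈ 0.0524

d = 1/p = 1/0.0183″ = 54.64 pc
M = m − 5 log₁₀ d + 5 = 11.72 − 5·1.7375 + 5 = 8.032
M − M_☉ = 8.032 − 4.83 = 3.202
L/L_☉ = 10^(−0.4 × 3.202) = 0.05237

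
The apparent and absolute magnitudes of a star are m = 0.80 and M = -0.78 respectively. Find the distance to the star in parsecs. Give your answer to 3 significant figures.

μ = m − M = 1.580
m − M = 5 log₁₀ d − 5
log₁₀ d = (m − M)/5 + 1 = 1.3160
d = 10^1.3160 = 20.70 pc

d ≈ 20.7 pc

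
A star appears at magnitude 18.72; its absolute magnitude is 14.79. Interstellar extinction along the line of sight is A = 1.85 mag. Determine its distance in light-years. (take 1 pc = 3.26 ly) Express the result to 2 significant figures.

m − M = 5 log₁₀(d/10 pc) + A  ⇒  18.72 − (14.79) − 1.85 = 5 log₁₀(d/10)
2.080 = 5 log₁₀(d/10)
log₁₀ d = (m − M − A)/5 + 1 = 1.4160
d = 10^1.4160 = 26.06 pc
= 84.96 ly

d ≈ 85 ly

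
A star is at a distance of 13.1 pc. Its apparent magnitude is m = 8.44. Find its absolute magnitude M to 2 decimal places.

5 log₁₀(d/10 pc) = 5 log₁₀(13.10) − 5 = 0.586
M = m − 5 log₁₀(d/10) = 8.44 − 0.586 = 7.854

M ≈ 7.85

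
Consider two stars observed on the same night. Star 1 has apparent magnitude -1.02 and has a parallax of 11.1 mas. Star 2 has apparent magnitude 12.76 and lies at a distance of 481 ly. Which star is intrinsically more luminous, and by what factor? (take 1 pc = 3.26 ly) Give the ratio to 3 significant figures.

Star 1 is more luminous, by a factor of 121000.

Star 1: p = 11.1 mas = 0.0111″ → d = 1/p = 90.09 pc
Star 1: M = m − 5 log₁₀ d + 5 = -1.02 − 5·1.9547 + 5 = -5.793
Star 2: d = 481 ly / 3.26 = 147.5 pc
Star 2: M = m − 5 log₁₀ d + 5 = 12.76 − 5·2.1689 + 5 = 6.915
ΔM = M_1 − M_2 = -5.793 − (6.915) = -12.709; smaller M is more luminous → Star 1.
L ratio = 10^(0.4 |ΔM|) = 10^5.083 = 121200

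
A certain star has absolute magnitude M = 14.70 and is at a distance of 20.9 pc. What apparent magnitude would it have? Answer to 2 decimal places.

m ≈ 16.30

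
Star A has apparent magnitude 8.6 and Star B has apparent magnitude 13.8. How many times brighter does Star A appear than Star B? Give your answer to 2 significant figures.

Δm = 8.6 − (13.8) = -5.2
Flux ratio = 10^(−0.4 Δm) = 10^(−0.4 × -5.2) = 10^2.080 = 120.2

120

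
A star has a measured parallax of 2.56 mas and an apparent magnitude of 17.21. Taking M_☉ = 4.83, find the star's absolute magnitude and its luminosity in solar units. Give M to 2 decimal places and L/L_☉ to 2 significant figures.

M ≈ 9.25; L/L_☉ ≈ 0.017

d = 1/p = 1000/2.56 mas = 390.6 pc
M = m − 5 log₁₀ d + 5 = 17.21 − 5·2.5918 + 5 = 9.251
M − M_☉ = 9.251 − 4.83 = 4.421
L/L_☉ = 10^(−0.4 × 4.421) = 0.01704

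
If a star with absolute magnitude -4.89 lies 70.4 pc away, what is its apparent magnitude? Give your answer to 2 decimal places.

m ≈ -0.65

m = M + 5 log₁₀ d − 5 = -4.89 + 5·1.8476 − 5 = -0.652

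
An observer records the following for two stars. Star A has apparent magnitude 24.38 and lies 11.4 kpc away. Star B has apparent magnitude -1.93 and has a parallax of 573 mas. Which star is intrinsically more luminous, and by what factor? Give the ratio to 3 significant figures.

Star B is more luminous, by a factor of 783.

Star A: d = 11.4 kpc = 11400 pc
Star A: M = m − 5 log₁₀ d + 5 = 24.38 − 5·4.0569 + 5 = 9.095
Star B: p = 573 mas = 0.573″ → d = 1/p = 1.745 pc
Star B: M = m − 5 log₁₀ d + 5 = -1.93 − 5·0.2418 + 5 = 1.861
ΔM = M_A − M_B = 9.095 − (1.861) = 7.235; smaller M is more luminous → Star B.
L ratio = 10^(0.4 |ΔM|) = 10^2.894 = 783.2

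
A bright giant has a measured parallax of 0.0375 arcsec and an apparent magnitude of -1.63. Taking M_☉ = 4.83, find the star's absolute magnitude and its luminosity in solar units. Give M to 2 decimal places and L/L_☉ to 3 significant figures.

d = 1/p = 1/0.0375″ = 26.67 pc
M = m − 5 log₁₀ d + 5 = -1.63 − 5·1.4260 + 5 = -3.760
M − M_☉ = -3.760 − 4.83 = -8.590
L/L_☉ = 10^(−0.4 × -8.590) = 2729

M ≈ -3.76; L/L_☉ ≈ 2730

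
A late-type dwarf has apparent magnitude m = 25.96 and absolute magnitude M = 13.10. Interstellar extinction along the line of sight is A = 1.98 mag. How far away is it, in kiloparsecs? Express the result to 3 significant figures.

d ≈ 1.50 kpc

m − M = 5 log₁₀(d/10 pc) + A  ⇒  25.96 − (13.10) − 1.98 = 5 log₁₀(d/10)
10.880 = 5 log₁₀(d/10)
log₁₀ d = (m − M − A)/5 + 1 = 3.1760
d = 10^3.1760 = 1500 pc
= 1.500 kpc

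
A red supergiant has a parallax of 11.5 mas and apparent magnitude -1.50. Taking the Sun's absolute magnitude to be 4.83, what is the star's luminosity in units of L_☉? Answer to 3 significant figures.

d = 1/p = 1000/11.5 mas = 86.96 pc
M = m − 5 log₁₀ d + 5 = -1.50 − 5·1.9393 + 5 = -6.197
M − M_☉ = -6.197 − 4.83 = -11.027
L/L_☉ = 10^(−0.4 × -11.027) = 25740

L/L_☉ ≈ 25700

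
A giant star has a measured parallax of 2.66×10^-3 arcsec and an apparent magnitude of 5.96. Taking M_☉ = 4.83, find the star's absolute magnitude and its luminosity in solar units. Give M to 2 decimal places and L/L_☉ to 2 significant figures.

M ≈ -1.92; L/L_☉ ≈ 500

d = 1/p = 1/2.66×10^-3″ = 375.9 pc
M = m − 5 log₁₀ d + 5 = 5.96 − 5·2.5751 + 5 = -1.916
M − M_☉ = -1.916 − 4.83 = -6.746
L/L_☉ = 10^(−0.4 × -6.746) = 499.2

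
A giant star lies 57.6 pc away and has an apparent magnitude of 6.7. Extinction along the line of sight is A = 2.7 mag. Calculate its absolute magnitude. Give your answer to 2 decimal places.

M ≈ 0.20

5 log₁₀(d/10 pc) = 5 log₁₀(57.60) − 5 = 3.802
M = m − 5 log₁₀(d/10) − A = 6.7 − 3.802 − 2.7 = 0.198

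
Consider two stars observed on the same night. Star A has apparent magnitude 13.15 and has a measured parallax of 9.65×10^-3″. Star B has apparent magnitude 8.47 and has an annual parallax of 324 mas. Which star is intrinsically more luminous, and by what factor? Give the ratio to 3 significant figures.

Star A is more luminous, by a factor of 15.1.

Star A: d = 1/p = 1/9.65×10^-3″ = 103.6 pc
Star A: M = m − 5 log₁₀ d + 5 = 13.15 − 5·2.0155 + 5 = 8.073
Star B: p = 324 mas = 0.324″ → d = 1/p = 3.086 pc
Star B: M = m − 5 log₁₀ d + 5 = 8.47 − 5·0.4895 + 5 = 11.023
ΔM = M_A − M_B = 8.073 − (11.023) = -2.950; smaller M is more luminous → Star A.
L ratio = 10^(0.4 |ΔM|) = 10^1.180 = 15.14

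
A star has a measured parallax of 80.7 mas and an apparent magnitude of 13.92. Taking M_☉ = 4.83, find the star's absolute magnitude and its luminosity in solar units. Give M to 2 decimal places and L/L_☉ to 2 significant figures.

M ≈ 13.45; L/L_☉ ≈ 3.6×10^-4

d = 1/p = 1000/80.7 mas = 12.39 pc
M = m − 5 log₁₀ d + 5 = 13.92 − 5·1.0931 + 5 = 13.454
M − M_☉ = 13.454 − 4.83 = 8.624
L/L_☉ = 10^(−0.4 × 8.624) = 3.550×10^-4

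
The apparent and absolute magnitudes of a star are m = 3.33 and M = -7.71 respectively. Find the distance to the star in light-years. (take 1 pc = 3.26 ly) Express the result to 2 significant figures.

d ≈ 5300 ly

Distance modulus: m − M = 3.33 − (-7.71) = 11.040
m − M = 5 log₁₀ d − 5
log₁₀ d = (m − M)/5 + 1 = 3.2080
d = 10^3.2080 = 1614 pc
= 5263 ly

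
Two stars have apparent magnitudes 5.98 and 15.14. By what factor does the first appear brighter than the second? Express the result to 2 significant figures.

4600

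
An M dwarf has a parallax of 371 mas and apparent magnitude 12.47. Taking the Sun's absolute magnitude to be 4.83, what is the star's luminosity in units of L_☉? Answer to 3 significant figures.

d = 1/p = 1000/371 mas = 2.695 pc
M = m − 5 log₁₀ d + 5 = 12.47 − 5·0.4306 + 5 = 15.317
M − M_☉ = 15.317 − 4.83 = 10.487
L/L_☉ = 10^(−0.4 × 10.487) = 6.386×10^-5

L/L_☉ ≈ 6.39×10^-5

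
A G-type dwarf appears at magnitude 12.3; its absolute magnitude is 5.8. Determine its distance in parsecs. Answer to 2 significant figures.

d ≈ 200 pc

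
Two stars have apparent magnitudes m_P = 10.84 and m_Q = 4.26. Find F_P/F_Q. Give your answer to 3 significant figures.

Δm = 10.84 − (4.26) = 6.58
Flux ratio = 10^(−0.4 Δm) = 10^(−0.4 × 6.58) = 10^-2.632 = 2.333×10^-3

F_P/F_Q ≈ 2.33×10^-3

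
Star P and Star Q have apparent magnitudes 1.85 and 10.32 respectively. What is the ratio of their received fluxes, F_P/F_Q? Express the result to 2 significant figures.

F_P/F_Q ≈ 2400

Magnitude difference = -8.47
Flux ratio = 10^(−0.4 Δm) = 10^(−0.4 × -8.47) = 10^3.388 = 2443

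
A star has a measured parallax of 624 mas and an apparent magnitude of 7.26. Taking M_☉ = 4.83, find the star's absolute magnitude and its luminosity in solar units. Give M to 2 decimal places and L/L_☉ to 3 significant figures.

d = 1/p = 1000/624 mas = 1.603 pc
M = m − 5 log₁₀ d + 5 = 7.26 − 5·0.2048 + 5 = 11.236
M − M_☉ = 11.236 − 4.83 = 6.406
L/L_☉ = 10^(−0.4 × 6.406) = 2.739×10^-3

M ≈ 11.24; L/L_☉ ≈ 2.74×10^-3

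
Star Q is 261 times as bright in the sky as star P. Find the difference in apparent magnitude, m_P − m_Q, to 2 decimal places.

m_P − m_Q ≈ 6.04

Pogson: Δm = −2.5 log₁₀(ratio) = −2.5 log₁₀(261) = −2.5 × 2.4166 = -6.042
Star Q is brighter so has the smaller magnitude: m_P − m_Q is positive.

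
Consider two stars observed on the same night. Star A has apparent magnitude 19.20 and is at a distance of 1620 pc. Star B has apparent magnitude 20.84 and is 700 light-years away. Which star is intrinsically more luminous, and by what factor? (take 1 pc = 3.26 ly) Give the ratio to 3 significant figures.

Star A: M = m − 5 log₁₀ d + 5 = 19.20 − 5·3.2095 + 5 = 8.152
Star B: d = 700 ly / 3.26 = 214.7 pc
Star B: M = m − 5 log₁₀ d + 5 = 20.84 − 5·2.3319 + 5 = 14.181
ΔM = M_A − M_B = 8.152 − (14.181) = -6.028; smaller M is more luminous → Star A.
L ratio = 10^(0.4 |ΔM|) = 10^2.411 = 257.8

Star A is more luminous, by a factor of 258.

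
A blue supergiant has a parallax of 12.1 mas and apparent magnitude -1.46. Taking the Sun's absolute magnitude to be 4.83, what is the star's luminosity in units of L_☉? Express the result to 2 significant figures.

L/L_☉ ≈ 22000

d = 1/p = 1000/12.1 mas = 82.64 pc
M = m − 5 log₁₀ d + 5 = -1.46 − 5·1.9172 + 5 = -6.046
M − M_☉ = -6.046 − 4.83 = -10.876
L/L_☉ = 10^(−0.4 × -10.876) = 22410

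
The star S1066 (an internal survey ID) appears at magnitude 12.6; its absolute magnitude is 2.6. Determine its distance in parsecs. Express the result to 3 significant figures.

d ≈ 1000 pc

μ = m − M = 10.000
m − M = 5 log₁₀ d − 5
log₁₀ d = (m − M)/5 + 1 = 3.0000
d = 10^3.0000 = 1000 pc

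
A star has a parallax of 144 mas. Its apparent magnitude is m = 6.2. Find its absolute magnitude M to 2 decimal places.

M ≈ 6.99

p = 144 mas = 0.144″ → d = 1/p = 6.944 pc
5 log₁₀(d/10 pc) = 5 log₁₀(6.944) − 5 = -0.792
M = m − 5 log₁₀(d/10) = 6.2 + 0.792 = 6.992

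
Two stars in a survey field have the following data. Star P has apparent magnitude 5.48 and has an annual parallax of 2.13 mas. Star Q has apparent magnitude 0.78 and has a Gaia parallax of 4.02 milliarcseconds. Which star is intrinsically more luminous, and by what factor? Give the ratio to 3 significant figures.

Star P: p = 2.13 mas = 2.13×10^-3″ → d = 1/p = 469.5 pc
Star P: M = m − 5 log₁₀ d + 5 = 5.48 − 5·2.6716 + 5 = -2.878
Star Q: p = 4.02 mas = 4.02×10^-3″ → d = 1/p = 248.8 pc
Star Q: M = m − 5 log₁₀ d + 5 = 0.78 − 5·2.3958 + 5 = -6.199
ΔM = M_P − M_Q = -2.878 − (-6.199) = 3.321; smaller M is more luminous → Star Q.
L ratio = 10^(0.4 |ΔM|) = 10^1.328 = 21.30

Star Q is more luminous, by a factor of 21.3.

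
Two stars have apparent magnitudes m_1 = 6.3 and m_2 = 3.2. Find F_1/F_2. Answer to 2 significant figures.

F_1/F_2 ≈ 0.058

Magnitude difference = 3.1
Flux ratio = 10^(−0.4 Δm) = 10^(−0.4 × 3.1) = 10^-1.240 = 0.05754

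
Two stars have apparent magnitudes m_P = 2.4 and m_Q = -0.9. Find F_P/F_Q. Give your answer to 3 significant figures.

F_P/F_Q ≈ 0.0479

Magnitude difference = 3.3
Flux ratio = 10^(−0.4 Δm) = 10^(−0.4 × 3.3) = 10^-1.320 = 0.04786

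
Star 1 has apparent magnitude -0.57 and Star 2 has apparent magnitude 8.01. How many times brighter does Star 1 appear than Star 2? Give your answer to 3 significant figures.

2700

Δm = -0.57 − (8.01) = -8.58
Flux ratio = 10^(−0.4 Δm) = 10^(−0.4 × -8.58) = 10^3.432 = 2704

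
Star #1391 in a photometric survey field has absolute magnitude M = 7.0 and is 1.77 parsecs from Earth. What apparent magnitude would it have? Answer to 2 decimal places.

m = M + 5 log₁₀ d − 5 = 7.0 + 5·0.2480 − 5 = 3.240

m ≈ 3.24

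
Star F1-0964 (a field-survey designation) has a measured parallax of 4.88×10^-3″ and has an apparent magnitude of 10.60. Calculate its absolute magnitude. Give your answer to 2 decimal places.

d = 1/p = 1/4.88×10^-3″ = 204.9 pc
5 log₁₀(d/10 pc) = 5 log₁₀(204.9) − 5 = 6.558
M = m − 5 log₁₀(d/10) = 10.60 − 6.558 = 4.042

M ≈ 4.04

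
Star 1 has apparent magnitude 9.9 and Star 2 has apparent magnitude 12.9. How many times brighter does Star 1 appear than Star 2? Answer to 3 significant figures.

15.8

Magnitude difference = -3.0
Flux ratio = 10^(−0.4 Δm) = 10^(−0.4 × -3.0) = 10^1.200 = 15.85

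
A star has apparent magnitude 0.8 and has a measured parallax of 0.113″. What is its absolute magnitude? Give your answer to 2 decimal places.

d = 1/p = 1/0.113″ = 8.850 pc
5 log₁₀(d/10 pc) = 5 log₁₀(8.850) − 5 = -0.265
M = m − 5 log₁₀(d/10) = 0.8 + 0.265 = 1.065

M ≈ 1.07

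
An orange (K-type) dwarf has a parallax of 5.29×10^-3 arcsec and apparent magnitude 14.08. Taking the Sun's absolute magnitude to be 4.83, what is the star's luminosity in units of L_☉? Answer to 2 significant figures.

L/L_☉ ≈ 0.071

d = 1/p = 1/5.29×10^-3″ = 189.0 pc
M = m − 5 log₁₀ d + 5 = 14.08 − 5·2.2765 + 5 = 7.697
M − M_☉ = 7.697 − 4.83 = 2.867
L/L_☉ = 10^(−0.4 × 2.867) = 0.07130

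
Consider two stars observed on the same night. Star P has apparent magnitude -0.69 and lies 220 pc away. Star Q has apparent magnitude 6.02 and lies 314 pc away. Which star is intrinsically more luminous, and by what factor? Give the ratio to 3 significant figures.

Star P: M = m − 5 log₁₀ d + 5 = -0.69 − 5·2.3424 + 5 = -7.402
Star Q: M = m − 5 log₁₀ d + 5 = 6.02 − 5·2.4969 + 5 = -1.465
ΔM = M_P − M_Q = -7.402 − (-1.465) = -5.937; smaller M is more luminous → Star P.
L ratio = 10^(0.4 |ΔM|) = 10^2.375 = 237.1

Star P is more luminous, by a factor of 237.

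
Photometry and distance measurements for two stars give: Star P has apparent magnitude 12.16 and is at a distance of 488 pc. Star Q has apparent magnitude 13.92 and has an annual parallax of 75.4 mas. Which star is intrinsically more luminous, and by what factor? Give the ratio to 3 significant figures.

Star P is more luminous, by a factor of 6850.

Star P: M = m − 5 log₁₀ d + 5 = 12.16 − 5·2.6884 + 5 = 3.718
Star Q: p = 75.4 mas = 0.0754″ → d = 1/p = 13.26 pc
Star Q: M = m − 5 log₁₀ d + 5 = 13.92 − 5·1.1226 + 5 = 13.307
ΔM = M_P − M_Q = 3.718 − (13.307) = -9.589; smaller M is more luminous → Star P.
L ratio = 10^(0.4 |ΔM|) = 10^3.836 = 6848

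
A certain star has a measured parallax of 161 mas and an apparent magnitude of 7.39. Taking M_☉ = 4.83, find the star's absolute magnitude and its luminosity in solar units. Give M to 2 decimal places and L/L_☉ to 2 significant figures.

M ≈ 8.42; L/L_☉ ≈ 0.037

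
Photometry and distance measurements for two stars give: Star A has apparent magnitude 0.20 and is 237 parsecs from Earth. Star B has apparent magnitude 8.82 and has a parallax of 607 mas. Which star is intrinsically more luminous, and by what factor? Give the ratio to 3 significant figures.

Star A: M = m − 5 log₁₀ d + 5 = 0.20 − 5·2.3747 + 5 = -6.674
Star B: p = 607 mas = 0.607″ → d = 1/p = 1.647 pc
Star B: M = m − 5 log₁₀ d + 5 = 8.82 − 5·0.2168 + 5 = 12.736
ΔM = M_A − M_B = -6.674 − (12.736) = -19.410; smaller M is more luminous → Star A.
L ratio = 10^(0.4 |ΔM|) = 10^7.764 = 5.806×10^7

Star A is more luminous, by a factor of 5.81×10^7.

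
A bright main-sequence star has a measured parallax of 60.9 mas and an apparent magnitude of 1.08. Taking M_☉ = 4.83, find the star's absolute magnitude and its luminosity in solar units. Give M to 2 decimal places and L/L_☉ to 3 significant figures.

d = 1/p = 1000/60.9 mas = 16.42 pc
M = m − 5 log₁₀ d + 5 = 1.08 − 5·1.2154 + 5 = 0.003
M − M_☉ = 0.003 − 4.83 = -4.827
L/L_☉ = 10^(−0.4 × -4.827) = 85.26

M ≈ 0.00; L/L_☉ ≈ 85.3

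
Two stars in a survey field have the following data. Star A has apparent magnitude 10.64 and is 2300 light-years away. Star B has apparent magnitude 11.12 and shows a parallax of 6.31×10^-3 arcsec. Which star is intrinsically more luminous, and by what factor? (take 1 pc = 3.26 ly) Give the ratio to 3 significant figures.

Star A is more luminous, by a factor of 30.8.

Star A: d = 2300 ly / 3.26 = 705.5 pc
Star A: M = m − 5 log₁₀ d + 5 = 10.64 − 5·2.8485 + 5 = 1.397
Star B: d = 1/p = 1/6.31×10^-3″ = 158.5 pc
Star B: M = m − 5 log₁₀ d + 5 = 11.12 − 5·2.2000 + 5 = 5.120
ΔM = M_A − M_B = 1.397 − (5.120) = -3.723; smaller M is more luminous → Star A.
L ratio = 10^(0.4 |ΔM|) = 10^1.489 = 30.84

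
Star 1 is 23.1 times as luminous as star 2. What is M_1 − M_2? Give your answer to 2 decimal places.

Pogson: ΔM = −2.5 log₁₀(ratio) = −2.5 log₁₀(23.1) = −2.5 × 1.3636 = -3.409
Star 1 is brighter, so it has the smaller magnitude: the difference is negative.

M_1 − M_2 ≈ -3.41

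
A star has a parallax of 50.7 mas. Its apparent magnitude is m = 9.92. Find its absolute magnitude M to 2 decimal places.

M ≈ 8.45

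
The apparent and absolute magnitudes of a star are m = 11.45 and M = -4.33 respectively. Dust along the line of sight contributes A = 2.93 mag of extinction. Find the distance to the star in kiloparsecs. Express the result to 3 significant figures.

m − M = 5 log₁₀(d/10 pc) + A  ⇒  11.45 − (-4.33) − 2.93 = 5 log₁₀(d/10)
12.850 = 5 log₁₀(d/10)
log₁₀ d = (m − M − A)/5 + 1 = 3.5700
d = 10^3.5700 = 3715 pc
= 3.715 kpc

d ≈ 3.72 kpc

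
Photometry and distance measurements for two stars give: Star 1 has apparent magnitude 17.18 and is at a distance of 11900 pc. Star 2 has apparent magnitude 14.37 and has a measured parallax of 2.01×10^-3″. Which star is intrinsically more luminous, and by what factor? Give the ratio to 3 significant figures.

Star 1 is more luminous, by a factor of 43.0.

Star 1: M = m − 5 log₁₀ d + 5 = 17.18 − 5·4.0755 + 5 = 1.802
Star 2: d = 1/p = 1/2.01×10^-3″ = 497.5 pc
Star 2: M = m − 5 log₁₀ d + 5 = 14.37 − 5·2.6968 + 5 = 5.886
ΔM = M_1 − M_2 = 1.802 − (5.886) = -4.084; smaller M is more luminous → Star 1.
L ratio = 10^(0.4 |ΔM|) = 10^1.633 = 43.00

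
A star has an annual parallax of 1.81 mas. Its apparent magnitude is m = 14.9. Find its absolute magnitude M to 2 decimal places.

M ≈ 6.19

p = 1.81 mas = 1.81×10^-3″ → d = 1/p = 552.5 pc
5 log₁₀(d/10 pc) = 5 log₁₀(552.5) − 5 = 8.712
M = m − 5 log₁₀(d/10) = 14.9 − 8.712 = 6.188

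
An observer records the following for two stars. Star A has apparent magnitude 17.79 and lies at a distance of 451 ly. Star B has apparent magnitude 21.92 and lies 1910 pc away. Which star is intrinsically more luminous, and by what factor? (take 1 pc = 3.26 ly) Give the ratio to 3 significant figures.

Star A: d = 451 ly / 3.26 = 138.3 pc
Star A: M = m − 5 log₁₀ d + 5 = 17.79 − 5·2.1410 + 5 = 12.085
Star B: M = m − 5 log₁₀ d + 5 = 21.92 − 5·3.2810 + 5 = 10.515
ΔM = M_A − M_B = 12.085 − (10.515) = 1.570; smaller M is more luminous → Star B.
L ratio = 10^(0.4 |ΔM|) = 10^0.628 = 4.248

Star B is more luminous, by a factor of 4.25.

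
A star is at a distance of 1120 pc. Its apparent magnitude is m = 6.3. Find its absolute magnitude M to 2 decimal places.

5 log₁₀(d/10 pc) = 5 log₁₀(1120) − 5 = 10.246
M = m − 5 log₁₀(d/10) = 6.3 − 10.246 = -3.946

M ≈ -3.95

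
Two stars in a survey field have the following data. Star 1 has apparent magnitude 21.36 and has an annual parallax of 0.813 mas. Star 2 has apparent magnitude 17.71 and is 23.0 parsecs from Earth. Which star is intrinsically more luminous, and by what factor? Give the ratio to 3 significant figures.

Star 1: p = 0.813 mas = 8.13×10^-4″ → d = 1/p = 1230 pc
Star 1: M = m − 5 log₁₀ d + 5 = 21.36 − 5·3.0899 + 5 = 10.910
Star 2: M = m − 5 log₁₀ d + 5 = 17.71 − 5·1.3617 + 5 = 15.901
ΔM = M_1 − M_2 = 10.910 − (15.901) = -4.991; smaller M is more luminous → Star 1.
L ratio = 10^(0.4 |ΔM|) = 10^1.996 = 99.17

Star 1 is more luminous, by a factor of 99.2.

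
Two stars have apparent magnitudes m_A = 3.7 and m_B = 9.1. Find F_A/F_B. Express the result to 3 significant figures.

Magnitude difference = -5.4
Flux ratio = 10^(−0.4 Δm) = 10^(−0.4 × -5.4) = 10^2.160 = 144.5

F_A/F_B ≈ 145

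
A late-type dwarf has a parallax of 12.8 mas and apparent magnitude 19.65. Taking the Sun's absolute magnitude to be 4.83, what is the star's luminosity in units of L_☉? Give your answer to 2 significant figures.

d = 1/p = 1000/12.8 mas = 78.12 pc
M = m − 5 log₁₀ d + 5 = 19.65 − 5·1.8928 + 5 = 15.186
M − M_☉ = 15.186 − 4.83 = 10.356
L/L_☉ = 10^(−0.4 × 10.356) = 7.204×10^-5

L/L_☉ ≈ 7.2×10^-5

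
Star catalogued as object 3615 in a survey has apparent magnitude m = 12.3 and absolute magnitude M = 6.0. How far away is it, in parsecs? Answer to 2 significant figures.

μ = m − M = 6.300
m − M = 5 log₁₀ d − 5
log₁₀ d = (m − M)/5 + 1 = 2.2600
d = 10^2.2600 = 182.0 pc

d ≈ 180 pc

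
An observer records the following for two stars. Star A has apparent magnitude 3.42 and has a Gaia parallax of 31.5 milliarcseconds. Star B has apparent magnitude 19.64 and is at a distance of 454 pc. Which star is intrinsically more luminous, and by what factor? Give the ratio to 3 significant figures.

Star A is more luminous, by a factor of 15000.

Star A: p = 31.5 mas = 0.0315″ → d = 1/p = 31.75 pc
Star A: M = m − 5 log₁₀ d + 5 = 3.42 − 5·1.5017 + 5 = 0.912
Star B: M = m − 5 log₁₀ d + 5 = 19.64 − 5·2.6571 + 5 = 11.355
ΔM = M_A − M_B = 0.912 − (11.355) = -10.443; smaller M is more luminous → Star A.
L ratio = 10^(0.4 |ΔM|) = 10^4.177 = 15040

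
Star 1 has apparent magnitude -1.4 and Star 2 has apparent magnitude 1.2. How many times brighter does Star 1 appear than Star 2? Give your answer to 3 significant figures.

11.0

Δm = -1.4 − (1.2) = -2.6
Flux ratio = 10^(−0.4 Δm) = 10^(−0.4 × -2.6) = 10^1.040 = 10.96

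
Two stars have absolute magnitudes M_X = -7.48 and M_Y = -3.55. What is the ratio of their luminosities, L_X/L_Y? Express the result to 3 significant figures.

L_X/L_Y ≈ 37.3

ΔM = M_X − M_Y = -3.93
L_X/L_Y = 10^(−0.4 ΔM) = 10^1.572 = 37.33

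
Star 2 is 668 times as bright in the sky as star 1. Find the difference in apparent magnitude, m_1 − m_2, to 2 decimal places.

m_1 − m_2 ≈ 7.06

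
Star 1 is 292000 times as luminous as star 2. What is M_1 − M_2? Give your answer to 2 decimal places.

M_1 − M_2 ≈ -13.66

Pogson: ΔM = −2.5 log₁₀(ratio) = −2.5 log₁₀(292000) = −2.5 × 5.4654 = -13.663
Star 1 is brighter, so it has the smaller magnitude: the difference is negative.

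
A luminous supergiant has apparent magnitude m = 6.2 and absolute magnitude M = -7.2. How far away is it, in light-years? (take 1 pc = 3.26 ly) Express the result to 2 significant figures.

Distance modulus: m − M = 6.2 − (-7.2) = 13.400
m − M = 5 log₁₀ d − 5
log₁₀ d = (m − M)/5 + 1 = 3.6800
d = 10^3.6800 = 4786 pc
= 15600 ly

d ≈ 16000 ly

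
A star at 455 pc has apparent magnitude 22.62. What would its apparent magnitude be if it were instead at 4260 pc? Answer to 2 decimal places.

m ≈ 27.48

Flux ∝ 1/d², so Δm = 5 log₁₀(d₂/d₁) = 5 log₁₀(4260/455) = 4.857
m₂ = m₁ + Δm = 22.62 + (4.857) = 27.477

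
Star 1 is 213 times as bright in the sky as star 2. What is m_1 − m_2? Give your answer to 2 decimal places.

Pogson: Δm = −2.5 log₁₀(ratio) = −2.5 log₁₀(213) = −2.5 × 2.3284 = -5.821
Star 1 is brighter, so it has the smaller magnitude: the difference is negative.

m_1 − m_2 ≈ -5.82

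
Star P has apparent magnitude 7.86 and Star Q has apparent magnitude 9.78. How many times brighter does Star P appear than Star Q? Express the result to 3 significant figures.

Δm = 7.86 − (9.78) = -1.92
Flux ratio = 10^(−0.4 Δm) = 10^(−0.4 × -1.92) = 10^0.768 = 5.861

5.86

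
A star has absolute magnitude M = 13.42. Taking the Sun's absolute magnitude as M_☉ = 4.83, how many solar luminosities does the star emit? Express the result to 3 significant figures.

L/L_☉ ≈ 3.66×10^-4

M − M_☉ = 13.42 − 4.83 = 8.590
L/L_☉ = 10^(−0.4 (M − M_☉)) = 10^-3.436 = 3.664×10^-4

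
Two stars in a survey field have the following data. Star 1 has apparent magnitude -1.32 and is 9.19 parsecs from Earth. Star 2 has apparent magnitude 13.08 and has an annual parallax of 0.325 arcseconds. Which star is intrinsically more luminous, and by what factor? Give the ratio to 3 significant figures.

Star 1 is more luminous, by a factor of 5.13×10^6.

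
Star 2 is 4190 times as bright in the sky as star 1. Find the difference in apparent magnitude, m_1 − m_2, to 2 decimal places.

Pogson: Δm = −2.5 log₁₀(ratio) = −2.5 log₁₀(4190) = −2.5 × 3.6222 = -9.056
Star 2 is brighter so has the smaller magnitude: m_1 − m_2 is positive.

m_1 − m_2 ≈ 9.06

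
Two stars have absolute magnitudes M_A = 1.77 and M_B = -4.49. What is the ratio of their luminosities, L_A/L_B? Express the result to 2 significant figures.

ΔM = M_A − M_B = 6.26
L_A/L_B = 10^(−0.4 ΔM) = 10^-2.504 = 3.133×10^-3

L_A/L_B ≈ 3.1×10^-3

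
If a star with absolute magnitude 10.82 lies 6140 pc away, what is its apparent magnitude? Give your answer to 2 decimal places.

m = M + 5 log₁₀ d − 5 = 10.82 + 5·3.7882 − 5 = 24.761

m ≈ 24.76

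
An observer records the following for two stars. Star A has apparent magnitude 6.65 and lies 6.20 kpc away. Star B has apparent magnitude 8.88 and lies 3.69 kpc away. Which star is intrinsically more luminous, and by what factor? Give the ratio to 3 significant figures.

Star A is more luminous, by a factor of 22.0.

Star A: d = 6.20 kpc = 6200 pc
Star A: M = m − 5 log₁₀ d + 5 = 6.65 − 5·3.7924 + 5 = -7.312
Star B: d = 3.69 kpc = 3690 pc
Star B: M = m − 5 log₁₀ d + 5 = 8.88 − 5·3.5670 + 5 = -3.955
ΔM = M_A − M_B = -7.312 − (-3.955) = -3.357; smaller M is more luminous → Star A.
L ratio = 10^(0.4 |ΔM|) = 10^1.343 = 22.02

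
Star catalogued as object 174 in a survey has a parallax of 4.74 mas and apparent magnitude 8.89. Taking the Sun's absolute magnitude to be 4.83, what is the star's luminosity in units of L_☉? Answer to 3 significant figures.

d = 1/p = 1000/4.74 mas = 211.0 pc
M = m − 5 log₁₀ d + 5 = 8.89 − 5·2.3242 + 5 = 2.269
M − M_☉ = 2.269 − 4.83 = -2.561
L/L_☉ = 10^(−0.4 × -2.561) = 10.58

L/L_☉ ≈ 10.6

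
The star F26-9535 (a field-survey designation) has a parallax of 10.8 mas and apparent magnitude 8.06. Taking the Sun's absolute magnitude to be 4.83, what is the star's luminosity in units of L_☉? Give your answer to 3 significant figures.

L/L_☉ ≈ 4.38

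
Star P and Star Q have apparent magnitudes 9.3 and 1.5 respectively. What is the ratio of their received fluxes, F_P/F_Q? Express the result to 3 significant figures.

F_P/F_Q ≈ 7.59×10^-4

Δm = 9.3 − (1.5) = 7.8
Flux ratio = 10^(−0.4 Δm) = 10^(−0.4 × 7.8) = 10^-3.120 = 7.586×10^-4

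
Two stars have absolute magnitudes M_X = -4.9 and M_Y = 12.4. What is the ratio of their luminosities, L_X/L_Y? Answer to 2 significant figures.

ΔM = M_X − M_Y = -17.3
L_X/L_Y = 10^(−0.4 ΔM) = 10^6.920 = 8.318×10^6

L_X/L_Y ≈ 8.3×10^6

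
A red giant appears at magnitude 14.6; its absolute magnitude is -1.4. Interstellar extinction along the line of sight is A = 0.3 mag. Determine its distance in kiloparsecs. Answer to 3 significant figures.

m − M = 5 log₁₀(d/10 pc) + A  ⇒  14.6 − (-1.4) − 0.3 = 5 log₁₀(d/10)
15.700 = 5 log₁₀(d/10)
log₁₀ d = (m − M − A)/5 + 1 = 4.1400
d = 10^4.1400 = 13800 pc
= 13.80 kpc

d ≈ 13.8 kpc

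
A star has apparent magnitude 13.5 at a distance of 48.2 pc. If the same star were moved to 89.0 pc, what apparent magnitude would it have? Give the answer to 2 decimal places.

m ≈ 14.83

Flux ∝ 1/d², so Δm = 5 log₁₀(d₂/d₁) = 5 log₁₀(89.0/48.2) = 1.332
m₂ = m₁ + Δm = 13.5 + (1.332) = 14.832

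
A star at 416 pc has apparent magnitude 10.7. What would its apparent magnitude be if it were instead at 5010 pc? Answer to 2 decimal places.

Flux ∝ 1/d², so Δm = 5 log₁₀(d₂/d₁) = 5 log₁₀(5010/416) = 5.404
m₂ = m₁ + Δm = 10.7 + (5.404) = 16.104

m ≈ 16.10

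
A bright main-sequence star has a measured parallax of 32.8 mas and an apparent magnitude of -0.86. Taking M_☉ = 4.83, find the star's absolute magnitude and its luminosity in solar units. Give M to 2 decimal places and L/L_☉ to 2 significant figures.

M ≈ -3.28; L/L_☉ ≈ 1800

d = 1/p = 1000/32.8 mas = 30.49 pc
M = m − 5 log₁₀ d + 5 = -0.86 − 5·1.4841 + 5 = -3.281
M − M_☉ = -3.281 − 4.83 = -8.111
L/L_☉ = 10^(−0.4 × -8.111) = 1755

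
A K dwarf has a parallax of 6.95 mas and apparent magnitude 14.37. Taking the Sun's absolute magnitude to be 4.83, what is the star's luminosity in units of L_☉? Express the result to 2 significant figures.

d = 1/p = 1000/6.95 mas = 143.9 pc
M = m − 5 log₁₀ d + 5 = 14.37 − 5·2.1580 + 5 = 8.580
M − M_☉ = 8.580 − 4.83 = 3.750
L/L_☉ = 10^(−0.4 × 3.750) = 0.03162

L/L_☉ ≈ 0.032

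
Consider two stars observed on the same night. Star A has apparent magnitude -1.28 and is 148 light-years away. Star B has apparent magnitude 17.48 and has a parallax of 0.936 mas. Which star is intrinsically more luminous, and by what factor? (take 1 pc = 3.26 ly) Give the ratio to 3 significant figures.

Star A is more luminous, by a factor of 57600.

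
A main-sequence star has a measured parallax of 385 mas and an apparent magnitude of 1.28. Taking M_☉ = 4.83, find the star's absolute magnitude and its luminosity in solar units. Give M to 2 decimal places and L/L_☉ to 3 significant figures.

M ≈ 4.21; L/L_☉ ≈ 1.77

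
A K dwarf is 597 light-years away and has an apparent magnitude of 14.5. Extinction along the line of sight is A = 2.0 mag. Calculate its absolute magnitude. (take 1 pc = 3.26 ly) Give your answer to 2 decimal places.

d = 597 ly / 3.26 = 183.1 pc
5 log₁₀(d/10 pc) = 5 log₁₀(183.1) − 5 = 6.314
M = m − 5 log₁₀(d/10) − A = 14.5 − 6.314 − 2.0 = 6.186

M ≈ 6.19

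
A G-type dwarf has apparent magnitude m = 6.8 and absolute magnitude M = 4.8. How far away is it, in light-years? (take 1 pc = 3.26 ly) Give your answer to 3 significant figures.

d ≈ 81.9 ly

Distance modulus: m − M = 6.8 − (4.8) = 2.000
m − M = 5 log₁₀ d − 5
log₁₀ d = (m − M)/5 + 1 = 1.4000
d = 10^1.4000 = 25.12 pc
= 81.89 ly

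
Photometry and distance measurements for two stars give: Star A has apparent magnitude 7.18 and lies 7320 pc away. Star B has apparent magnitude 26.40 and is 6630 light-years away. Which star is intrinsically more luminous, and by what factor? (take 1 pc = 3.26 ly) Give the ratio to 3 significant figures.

Star A: M = m − 5 log₁₀ d + 5 = 7.18 − 5·3.8645 + 5 = -7.143
Star B: d = 6630 ly / 3.26 = 2034 pc
Star B: M = m − 5 log₁₀ d + 5 = 26.40 − 5·3.3083 + 5 = 14.859
ΔM = M_A − M_B = -7.143 − (14.859) = -22.001; smaller M is more luminous → Star A.
L ratio = 10^(0.4 |ΔM|) = 10^8.800 = 6.316×10^8

Star A is more luminous, by a factor of 6.32×10^8.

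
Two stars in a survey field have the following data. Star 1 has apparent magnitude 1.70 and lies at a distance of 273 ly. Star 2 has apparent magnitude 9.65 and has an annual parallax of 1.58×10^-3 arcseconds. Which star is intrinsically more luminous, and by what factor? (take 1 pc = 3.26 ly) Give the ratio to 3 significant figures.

Star 1: d = 273 ly / 3.26 = 83.74 pc
Star 1: M = m − 5 log₁₀ d + 5 = 1.70 − 5·1.9229 + 5 = -2.915
Star 2: d = 1/p = 1/1.58×10^-3″ = 632.9 pc
Star 2: M = m − 5 log₁₀ d + 5 = 9.65 − 5·2.8013 + 5 = 0.643
ΔM = M_1 − M_2 = -2.915 − (0.643) = -3.558; smaller M is more luminous → Star 1.
L ratio = 10^(0.4 |ΔM|) = 10^1.423 = 26.50

Star 1 is more luminous, by a factor of 26.5.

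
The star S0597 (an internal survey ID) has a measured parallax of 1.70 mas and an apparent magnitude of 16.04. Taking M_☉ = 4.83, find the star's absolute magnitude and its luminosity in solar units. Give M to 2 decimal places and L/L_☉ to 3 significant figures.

M ≈ 7.19; L/L_☉ ≈ 0.114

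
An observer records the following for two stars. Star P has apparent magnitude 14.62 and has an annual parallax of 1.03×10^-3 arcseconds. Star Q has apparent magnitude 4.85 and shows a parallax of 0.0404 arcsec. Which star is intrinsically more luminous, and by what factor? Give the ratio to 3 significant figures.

Star Q is more luminous, by a factor of 5.26.

Star P: d = 1/p = 1/1.03×10^-3″ = 970.9 pc
Star P: M = m − 5 log₁₀ d + 5 = 14.62 − 5·2.9872 + 5 = 4.684
Star Q: d = 1/p = 1/0.0404″ = 24.75 pc
Star Q: M = m − 5 log₁₀ d + 5 = 4.85 − 5·1.3936 + 5 = 2.882
ΔM = M_P − M_Q = 4.684 − (2.882) = 1.802; smaller M is more luminous → Star Q.
L ratio = 10^(0.4 |ΔM|) = 10^0.721 = 5.259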